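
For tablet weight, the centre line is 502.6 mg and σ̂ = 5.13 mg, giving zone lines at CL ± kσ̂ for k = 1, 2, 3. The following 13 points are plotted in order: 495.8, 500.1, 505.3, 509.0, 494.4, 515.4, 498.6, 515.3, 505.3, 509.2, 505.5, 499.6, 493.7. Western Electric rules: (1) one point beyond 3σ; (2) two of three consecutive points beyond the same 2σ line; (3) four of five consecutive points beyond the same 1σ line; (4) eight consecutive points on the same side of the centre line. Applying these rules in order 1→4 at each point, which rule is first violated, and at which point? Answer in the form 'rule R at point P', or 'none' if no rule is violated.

Zone of each point (C = within 1σ̂, B = 1σ̂–2σ̂, A = 2σ̂–3σ̂, * = beyond 3σ̂; sign = side of CL): 1:-B, 2:-C, 3:+C, 4:+B, 5:-B, 6:+A, 7:-C, 8:+A, 9:+C, 10:+B, 11:+C, 12:-C, 13:-B
Rule 2 (two of three consecutive points beyond the same 2σ limit) is satisfied at point 8.

rule 2 at point 8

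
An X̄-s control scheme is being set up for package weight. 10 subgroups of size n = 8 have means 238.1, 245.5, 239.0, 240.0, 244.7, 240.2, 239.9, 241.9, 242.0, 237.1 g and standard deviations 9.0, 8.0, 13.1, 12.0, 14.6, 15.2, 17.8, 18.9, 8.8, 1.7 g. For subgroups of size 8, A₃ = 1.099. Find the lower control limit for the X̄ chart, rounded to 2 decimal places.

227.75

X̄̄ = (238.1 + 245.5 + 239.0 + 240.0 + 244.7 + 240.2 + 239.9 + 241.9 + 242.0 + 237.1) / 10 = 240.8400
s̄ = (9.0 + 8.0 + 13.1 + 12.0 + 14.6 + 15.2 + 17.8 + 18.9 + 8.8 + 1.7) / 10 = 11.9100
LCL = X̄̄ − A₃·s̄ = 240.8400 − 1.099 × 11.9100 = 227.7509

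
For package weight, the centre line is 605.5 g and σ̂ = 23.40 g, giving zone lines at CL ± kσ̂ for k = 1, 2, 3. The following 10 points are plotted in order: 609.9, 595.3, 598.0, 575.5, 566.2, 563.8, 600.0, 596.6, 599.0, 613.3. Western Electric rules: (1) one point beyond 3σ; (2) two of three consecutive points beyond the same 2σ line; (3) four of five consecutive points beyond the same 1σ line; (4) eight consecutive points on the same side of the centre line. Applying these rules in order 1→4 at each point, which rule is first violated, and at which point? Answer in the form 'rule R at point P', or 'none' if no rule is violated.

rule 4 at point 9

Zone of each point (C = within 1σ̂, B = 1σ̂–2σ̂, A = 2σ̂–3σ̂, * = beyond 3σ̂; sign = side of CL): 1:+C, 2:-C, 3:-C, 4:-B, 5:-B, 6:-B, 7:-C, 8:-C, 9:-C, 10:+C
Rule 4 (eight consecutive points on the same side of the centre line) is satisfied at point 9.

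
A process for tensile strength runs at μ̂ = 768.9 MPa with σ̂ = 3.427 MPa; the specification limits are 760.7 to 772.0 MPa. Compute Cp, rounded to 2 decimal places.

Cp = (USL − LSL) / (6σ̂) = (772.0 − 760.7) / (6 × 3.427) = 11.3000 / 20.5620 = 0.5496

0.55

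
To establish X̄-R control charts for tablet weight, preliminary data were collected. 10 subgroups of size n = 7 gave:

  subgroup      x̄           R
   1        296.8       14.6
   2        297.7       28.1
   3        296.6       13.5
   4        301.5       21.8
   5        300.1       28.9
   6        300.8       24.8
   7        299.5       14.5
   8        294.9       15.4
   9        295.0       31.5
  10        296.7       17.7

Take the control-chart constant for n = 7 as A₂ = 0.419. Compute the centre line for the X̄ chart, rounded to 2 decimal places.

297.96

X̄̄ = (296.8 + 297.7 + 296.6 + 301.5 + 300.1 + 300.8 + 299.5 + 294.9 + 295.0 + 296.7) / 10 = 2979.6000 / 10 = 297.9600
CL = X̄̄ = 297.9600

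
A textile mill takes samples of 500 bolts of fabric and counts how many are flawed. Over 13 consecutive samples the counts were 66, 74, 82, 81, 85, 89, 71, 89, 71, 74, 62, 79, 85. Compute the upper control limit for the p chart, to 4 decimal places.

0.2036

p̄ = Σdᵢ / (k·n) = 1008 / (13 × 500) = 0.15508
UCL = p̄ + 3·√(p̄(1−p̄)/n) = 0.15508 + 3 × √(0.15508×0.84492/500) = 0.15508 + 3 × 0.01619 = 0.20364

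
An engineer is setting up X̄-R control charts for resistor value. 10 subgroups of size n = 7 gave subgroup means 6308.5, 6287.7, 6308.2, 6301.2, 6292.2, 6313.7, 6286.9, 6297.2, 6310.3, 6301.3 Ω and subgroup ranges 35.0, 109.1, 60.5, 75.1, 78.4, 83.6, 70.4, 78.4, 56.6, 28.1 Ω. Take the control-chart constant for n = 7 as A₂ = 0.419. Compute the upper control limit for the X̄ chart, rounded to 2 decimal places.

6329.01

X̄̄ = (6308.5 + 6287.7 + 6308.2 + 6301.2 + 6292.2 + 6313.7 + 6286.9 + 6297.2 + 6310.3 + 6301.3) / 10 = 63007.2000 / 10 = 6300.7200
R̄ = (35.0 + 109.1 + 60.5 + 75.1 + 78.4 + 83.6 + 70.4 + 78.4 + 56.6 + 28.1) / 10 = 675.2000 / 10 = 67.5200
UCL = X̄̄ + A₂·R̄ = 6300.7200 + 0.419 × 67.5200 = 6329.0109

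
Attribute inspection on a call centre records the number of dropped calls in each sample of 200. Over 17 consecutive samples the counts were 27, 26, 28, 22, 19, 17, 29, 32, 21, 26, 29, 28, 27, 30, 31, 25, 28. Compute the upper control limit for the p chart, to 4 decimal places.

0.2024

p̄ = Σdᵢ / (k·n) = 445 / (17 × 200) = 0.13088
UCL = p̄ + 3·√(p̄(1−p̄)/n) = 0.13088 + 3 × √(0.13088×0.86912/200) = 0.13088 + 3 × 0.02385 = 0.20243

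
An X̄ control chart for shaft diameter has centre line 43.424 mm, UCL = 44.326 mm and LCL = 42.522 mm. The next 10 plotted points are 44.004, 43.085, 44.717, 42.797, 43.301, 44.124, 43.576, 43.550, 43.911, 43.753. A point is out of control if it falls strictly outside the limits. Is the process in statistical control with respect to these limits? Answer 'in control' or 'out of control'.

Compare each point to [42.522, 44.326]: sample 3 = 44.717 > UCL.

out of control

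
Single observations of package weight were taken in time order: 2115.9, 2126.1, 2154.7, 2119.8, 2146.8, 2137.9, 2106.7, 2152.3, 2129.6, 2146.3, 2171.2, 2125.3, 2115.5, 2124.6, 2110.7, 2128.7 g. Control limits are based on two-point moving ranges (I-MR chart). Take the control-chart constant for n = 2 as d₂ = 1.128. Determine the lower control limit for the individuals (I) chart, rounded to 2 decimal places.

X̄ = (2115.9 + 2126.1 + 2154.7 + 2119.8 + 2146.8 + 2137.9 + 2106.7 + 2152.3 + 2129.6 + 2146.3 + 2171.2 + 2125.3 + 2115.5 + 2124.6 + 2110.7 + 2128.7) / 16 = 2132.0062
Moving ranges: 10.2, 28.6, 34.9, 27.0, 8.9, 31.2, 45.6, 22.7, 16.7, 24.9, 45.9, 9.8, 9.1, 13.9, 18.0; M̄R̄ = 347.4000 / 15 = 23.1600
LCL = X̄ − 3·M̄R̄/d₂ = 2132.0062 − 3 × 23.1600 / 1.128 = 2070.4105

2070.41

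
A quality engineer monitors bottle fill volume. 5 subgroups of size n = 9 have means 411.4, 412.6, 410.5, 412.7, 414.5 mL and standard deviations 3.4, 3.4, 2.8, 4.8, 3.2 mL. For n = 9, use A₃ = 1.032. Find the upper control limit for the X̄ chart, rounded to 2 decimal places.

415.97

X̄̄ = (411.4 + 412.6 + 410.5 + 412.7 + 414.5) / 5 = 412.3400
s̄ = (3.4 + 3.4 + 2.8 + 4.8 + 3.2) / 5 = 3.5200
UCL = X̄̄ + A₃·s̄ = 412.3400 + 1.032 × 3.5200 = 415.9726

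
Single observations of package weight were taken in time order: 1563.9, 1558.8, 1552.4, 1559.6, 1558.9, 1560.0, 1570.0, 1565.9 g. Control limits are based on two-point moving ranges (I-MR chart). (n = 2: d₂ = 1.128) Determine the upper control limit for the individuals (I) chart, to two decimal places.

1574.33

X̄ = (1563.9 + 1558.8 + 1552.4 + 1559.6 + 1558.9 + 1560.0 + 1570.0 + 1565.9) / 8 = 1561.1875
Moving ranges: 5.1, 6.4, 7.2, 0.7, 1.1, 10.0, 4.1; M̄R̄ = 34.6000 / 7 = 4.9429
UCL = X̄ + 3·M̄R̄/d₂ = 1561.1875 + 3 × 4.9429 / 1.128 = 1574.3334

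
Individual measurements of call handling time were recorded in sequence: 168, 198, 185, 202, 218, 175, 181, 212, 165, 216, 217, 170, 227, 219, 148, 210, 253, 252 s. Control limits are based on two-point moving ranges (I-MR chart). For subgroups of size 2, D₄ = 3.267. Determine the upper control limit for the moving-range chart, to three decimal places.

104.544

Moving ranges: 30, 13, 17, 16, 43, 6, 31, 47, 51, 1, 47, 57, 8, 71, 62, 43, 1; M̄R̄ = 544.0000 / 17 = 32.0000
UCL_MR = D₄·M̄R̄ = 3.267 × 32.0000 = 104.5440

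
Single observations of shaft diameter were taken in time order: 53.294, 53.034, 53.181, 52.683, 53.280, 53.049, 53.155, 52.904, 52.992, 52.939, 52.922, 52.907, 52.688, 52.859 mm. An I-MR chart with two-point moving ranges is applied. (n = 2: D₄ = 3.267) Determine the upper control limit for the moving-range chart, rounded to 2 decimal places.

0.67

Moving ranges: 0.260, 0.147, 0.498, 0.597, 0.231, 0.106, 0.251, 0.088, 0.053, 0.017, 0.015, 0.219, 0.171; M̄R̄ = 2.6530 / 13 = 0.2041
UCL_MR = D₄·M̄R̄ = 3.267 × 0.2041 = 0.6667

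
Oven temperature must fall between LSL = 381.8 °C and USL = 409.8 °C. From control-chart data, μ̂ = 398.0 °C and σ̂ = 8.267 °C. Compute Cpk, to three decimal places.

Cpu = (USL − μ̂) / (3σ̂) = (409.8 − 398.0) / (3 × 8.267) = 0.4758; Cpl = (μ̂ − LSL) / (3σ̂) = (398.0 − 381.8) / (3 × 8.267) = 0.6532; Cpk = min(Cpu, Cpl) = 0.4758

0.476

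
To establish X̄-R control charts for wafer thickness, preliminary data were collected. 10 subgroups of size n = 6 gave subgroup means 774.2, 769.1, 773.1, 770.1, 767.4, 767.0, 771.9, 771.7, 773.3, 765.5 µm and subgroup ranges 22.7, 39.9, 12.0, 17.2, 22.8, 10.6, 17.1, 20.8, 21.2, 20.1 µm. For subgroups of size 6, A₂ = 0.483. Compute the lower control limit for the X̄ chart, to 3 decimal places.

760.457

X̄̄ = (774.2 + 769.1 + 773.1 + 770.1 + 767.4 + 767.0 + 771.9 + 771.7 + 773.3 + 765.5) / 10 = 7703.3000 / 10 = 770.3300
R̄ = (22.7 + 39.9 + 12.0 + 17.2 + 22.8 + 10.6 + 17.1 + 20.8 + 21.2 + 20.1) / 10 = 204.4000 / 10 = 20.4400
LCL = X̄̄ − A₂·R̄ = 770.3300 − 0.483 × 20.4400 = 760.4575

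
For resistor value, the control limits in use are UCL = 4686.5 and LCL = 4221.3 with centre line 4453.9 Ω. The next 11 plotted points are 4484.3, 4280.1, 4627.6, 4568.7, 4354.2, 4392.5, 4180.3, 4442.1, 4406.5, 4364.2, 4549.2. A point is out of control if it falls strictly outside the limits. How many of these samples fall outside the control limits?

1

Compare each point to [4221.3, 4686.5]: sample 7 = 4180.3 < LCL.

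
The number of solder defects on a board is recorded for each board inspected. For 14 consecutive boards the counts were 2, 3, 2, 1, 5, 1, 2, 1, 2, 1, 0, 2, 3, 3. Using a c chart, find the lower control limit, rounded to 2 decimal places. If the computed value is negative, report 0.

0.00

c̄ = (2 + 3 + 2 + 1 + 5 + 1 + 2 + 1 + 2 + 1 + 0 + 2 + 3 + 3) / 14 = 28 / 14 = 2.0000
LCL = c̄ − 3√c̄ = 2.0000 − 3 × 1.4142 = -2.2426 → 0 (cannot be negative)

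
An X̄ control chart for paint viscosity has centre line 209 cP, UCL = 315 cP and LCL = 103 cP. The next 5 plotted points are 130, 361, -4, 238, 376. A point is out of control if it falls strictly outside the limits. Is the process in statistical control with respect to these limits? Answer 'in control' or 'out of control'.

Compare each point to [103, 315]: sample 2 = 361 > UCL; sample 3 = -4 < LCL; sample 5 = 376 > UCL.

out of control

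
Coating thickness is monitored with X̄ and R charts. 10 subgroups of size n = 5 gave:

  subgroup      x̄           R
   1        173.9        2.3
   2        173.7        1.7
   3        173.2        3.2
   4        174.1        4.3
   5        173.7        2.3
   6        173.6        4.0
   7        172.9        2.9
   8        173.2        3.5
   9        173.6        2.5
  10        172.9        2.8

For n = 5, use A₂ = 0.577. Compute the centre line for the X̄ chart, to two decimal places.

173.48

X̄̄ = (173.9 + 173.7 + 173.2 + 174.1 + 173.7 + 173.6 + 172.9 + 173.2 + 173.6 + 172.9) / 10 = 1734.8000 / 10 = 173.4800
CL = X̄̄ = 173.4800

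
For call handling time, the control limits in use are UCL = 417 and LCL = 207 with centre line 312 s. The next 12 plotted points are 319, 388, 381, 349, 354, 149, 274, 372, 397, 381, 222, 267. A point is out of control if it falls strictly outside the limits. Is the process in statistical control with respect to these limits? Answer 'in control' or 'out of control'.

out of control

Compare each point to [207, 417]: sample 6 = 149 < LCL.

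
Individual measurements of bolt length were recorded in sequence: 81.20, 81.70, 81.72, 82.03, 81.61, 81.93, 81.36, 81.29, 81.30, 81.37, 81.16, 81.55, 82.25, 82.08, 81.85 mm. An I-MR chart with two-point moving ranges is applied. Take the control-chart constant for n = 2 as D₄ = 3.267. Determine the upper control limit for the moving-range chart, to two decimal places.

Moving ranges: 0.50, 0.02, 0.31, 0.42, 0.32, 0.57, 0.07, 0.01, 0.07, 0.21, 0.39, 0.70, 0.17, 0.23; M̄R̄ = 3.9900 / 14 = 0.2850
UCL_MR = D₄·M̄R̄ = 3.267 × 0.2850 = 0.9311

0.93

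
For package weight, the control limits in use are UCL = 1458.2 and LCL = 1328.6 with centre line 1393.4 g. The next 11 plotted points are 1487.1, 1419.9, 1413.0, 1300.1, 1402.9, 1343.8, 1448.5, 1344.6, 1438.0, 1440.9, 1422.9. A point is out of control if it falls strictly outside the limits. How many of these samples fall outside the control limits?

2

Compare each point to [1328.6, 1458.2]: sample 1 = 1487.1 > UCL; sample 4 = 1300.1 < LCL.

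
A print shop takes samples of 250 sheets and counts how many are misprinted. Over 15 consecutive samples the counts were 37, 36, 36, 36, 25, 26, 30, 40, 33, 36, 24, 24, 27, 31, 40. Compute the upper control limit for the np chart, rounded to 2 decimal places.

47.93

p̄ = Σdᵢ / (k·n) = 481 / (15 × 250) = 0.12827
UCL = np̄ + 3·√(np̄(1−p̄)) = 32.0667 + 3 × √(32.0667×0.87173) = 32.0667 + 3 × 5.2871 = 47.9280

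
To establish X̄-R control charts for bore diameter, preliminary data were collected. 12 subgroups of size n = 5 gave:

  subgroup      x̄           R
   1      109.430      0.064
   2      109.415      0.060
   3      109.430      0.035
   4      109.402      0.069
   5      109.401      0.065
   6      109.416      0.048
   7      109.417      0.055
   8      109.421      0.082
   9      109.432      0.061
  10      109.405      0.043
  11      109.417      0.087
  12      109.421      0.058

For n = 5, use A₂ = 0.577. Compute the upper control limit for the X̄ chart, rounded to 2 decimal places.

X̄̄ = (109.430 + 109.415 + 109.430 + 109.402 + 109.401 + 109.416 + 109.417 + 109.421 + 109.432 + 109.405 + 109.417 + 109.421) / 12 = 1313.0070 / 12 = 109.4173
R̄ = (0.064 + 0.060 + 0.035 + 0.069 + 0.065 + 0.048 + 0.055 + 0.082 + 0.061 + 0.043 + 0.087 + 0.058) / 12 = 0.7270 / 12 = 0.0606
UCL = X̄̄ + A₂·R̄ = 109.4173 + 0.577 × 0.0606 = 109.4522

109.45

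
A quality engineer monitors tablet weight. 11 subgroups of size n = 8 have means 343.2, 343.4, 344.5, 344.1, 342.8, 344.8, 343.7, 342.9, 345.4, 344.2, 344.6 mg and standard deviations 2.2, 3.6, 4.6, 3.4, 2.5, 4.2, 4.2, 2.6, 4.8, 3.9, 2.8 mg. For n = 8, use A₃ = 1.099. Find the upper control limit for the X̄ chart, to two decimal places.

X̄̄ = (343.2 + 343.4 + 344.5 + 344.1 + 342.8 + 344.8 + 343.7 + 342.9 + 345.4 + 344.2 + 344.6) / 11 = 343.9636
s̄ = (2.2 + 3.6 + 4.6 + 3.4 + 2.5 + 4.2 + 4.2 + 2.6 + 4.8 + 3.9 + 2.8) / 11 = 3.5273
UCL = X̄̄ + A₃·s̄ = 343.9636 + 1.099 × 3.5273 = 347.8401

347.84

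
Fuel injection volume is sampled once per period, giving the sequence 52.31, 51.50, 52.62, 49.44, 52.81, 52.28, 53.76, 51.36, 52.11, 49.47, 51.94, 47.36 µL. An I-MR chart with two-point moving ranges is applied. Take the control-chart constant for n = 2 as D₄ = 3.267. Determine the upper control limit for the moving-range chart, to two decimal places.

Moving ranges: 0.81, 1.12, 3.18, 3.37, 0.53, 1.48, 2.40, 0.75, 2.64, 2.47, 4.58; M̄R̄ = 23.3300 / 11 = 2.1209
UCL_MR = D₄·M̄R̄ = 3.267 × 2.1209 = 6.9290

6.93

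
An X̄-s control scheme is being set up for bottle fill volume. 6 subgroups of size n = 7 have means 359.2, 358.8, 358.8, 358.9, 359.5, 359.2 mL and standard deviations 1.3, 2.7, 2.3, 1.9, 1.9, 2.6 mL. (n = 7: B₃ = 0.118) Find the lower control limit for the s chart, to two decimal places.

0.25

s̄ = (1.3 + 2.7 + 2.3 + 1.9 + 1.9 + 2.6) / 6 = 2.1167
LCL_s = B₃·s̄ = 0.118 × 2.1167 = 0.2498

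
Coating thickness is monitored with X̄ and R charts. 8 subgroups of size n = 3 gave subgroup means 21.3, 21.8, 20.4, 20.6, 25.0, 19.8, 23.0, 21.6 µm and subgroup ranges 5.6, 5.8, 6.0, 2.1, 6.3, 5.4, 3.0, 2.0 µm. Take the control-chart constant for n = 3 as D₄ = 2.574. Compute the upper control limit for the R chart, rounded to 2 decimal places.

11.65

R̄ = (5.6 + 5.8 + 6.0 + 2.1 + 6.3 + 5.4 + 3.0 + 2.0) / 8 = 36.2000 / 8 = 4.5250
UCL_R = D₄·R̄ = 2.574 × 4.5250 = 11.6473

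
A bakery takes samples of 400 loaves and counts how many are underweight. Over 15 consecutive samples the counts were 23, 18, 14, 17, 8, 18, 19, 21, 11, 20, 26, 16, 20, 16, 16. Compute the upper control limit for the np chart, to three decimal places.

p̄ = Σdᵢ / (k·n) = 263 / (15 × 400) = 0.04383
UCL = np̄ + 3·√(np̄(1−p̄)) = 17.5333 + 3 × √(17.5333×0.95617) = 17.5333 + 3 × 4.0945 = 29.8168

29.817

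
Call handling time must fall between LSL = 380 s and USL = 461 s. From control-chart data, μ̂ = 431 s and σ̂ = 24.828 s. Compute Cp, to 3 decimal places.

0.544

Cp = (USL − LSL) / (6σ̂) = (461 − 380) / (6 × 24.828) = 81.0000 / 148.9680 = 0.5437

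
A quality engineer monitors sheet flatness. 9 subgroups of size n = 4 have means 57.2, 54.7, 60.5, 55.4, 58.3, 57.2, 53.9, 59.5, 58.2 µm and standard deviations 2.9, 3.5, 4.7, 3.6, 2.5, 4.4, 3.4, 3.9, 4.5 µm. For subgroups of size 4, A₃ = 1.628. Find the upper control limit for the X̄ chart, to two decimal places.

X̄̄ = (57.2 + 54.7 + 60.5 + 55.4 + 58.3 + 57.2 + 53.9 + 59.5 + 58.2) / 9 = 57.2111
s̄ = (2.9 + 3.5 + 4.7 + 3.6 + 2.5 + 4.4 + 3.4 + 3.9 + 4.5) / 9 = 3.7111
UCL = X̄̄ + A₃·s̄ = 57.2111 + 1.628 × 3.7111 = 63.2528

63.25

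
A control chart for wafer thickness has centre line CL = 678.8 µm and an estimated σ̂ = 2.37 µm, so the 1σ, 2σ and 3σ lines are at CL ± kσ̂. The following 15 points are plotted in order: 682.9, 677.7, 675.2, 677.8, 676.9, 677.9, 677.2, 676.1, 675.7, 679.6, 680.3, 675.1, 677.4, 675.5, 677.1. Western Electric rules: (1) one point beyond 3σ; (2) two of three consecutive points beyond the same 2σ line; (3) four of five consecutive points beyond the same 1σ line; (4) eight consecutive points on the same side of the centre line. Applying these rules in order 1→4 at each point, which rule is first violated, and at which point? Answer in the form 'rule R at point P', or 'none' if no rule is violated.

rule 4 at point 9

Zone of each point (C = within 1σ̂, B = 1σ̂–2σ̂, A = 2σ̂–3σ̂, * = beyond 3σ̂; sign = side of CL): 1:+B, 2:-C, 3:-B, 4:-C, 5:-C, 6:-C, 7:-C, 8:-B, 9:-B, 10:+C, 11:+C, 12:-B, 13:-C, 14:-B, 15:-C
Rule 4 (eight consecutive points on the same side of the centre line) is satisfied at point 9.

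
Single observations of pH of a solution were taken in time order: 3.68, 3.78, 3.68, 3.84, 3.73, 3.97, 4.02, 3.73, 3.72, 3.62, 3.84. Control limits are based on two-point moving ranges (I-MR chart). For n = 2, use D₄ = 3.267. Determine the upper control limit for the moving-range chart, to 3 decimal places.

Moving ranges: 0.10, 0.10, 0.16, 0.11, 0.24, 0.05, 0.29, 0.01, 0.10, 0.22; M̄R̄ = 1.3800 / 10 = 0.1380
UCL_MR = D₄·M̄R̄ = 3.267 × 0.1380 = 0.4508

0.451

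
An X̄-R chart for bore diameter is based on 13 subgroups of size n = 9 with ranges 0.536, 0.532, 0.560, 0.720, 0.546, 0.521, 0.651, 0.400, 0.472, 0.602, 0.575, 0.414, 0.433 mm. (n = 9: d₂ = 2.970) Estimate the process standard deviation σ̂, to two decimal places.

0.18

R̄ = (0.536 + 0.532 + 0.560 + 0.720 + 0.546 + 0.521 + 0.651 + 0.400 + 0.472 + 0.602 + 0.575 + 0.414 + 0.433) / 13 = 0.5355
σ̂ = R̄ / d₂ = 0.5355 / 2.970 = 0.1803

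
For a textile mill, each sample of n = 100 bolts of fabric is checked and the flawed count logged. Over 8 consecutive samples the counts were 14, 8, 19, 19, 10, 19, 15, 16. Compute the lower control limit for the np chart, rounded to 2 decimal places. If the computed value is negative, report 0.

4.29

p̄ = Σdᵢ / (k·n) = 120 / (8 × 100) = 0.15000
LCL = np̄ − 3·√(np̄(1−p̄)) = 15.0000 − 3 × 3.5707 = 4.2879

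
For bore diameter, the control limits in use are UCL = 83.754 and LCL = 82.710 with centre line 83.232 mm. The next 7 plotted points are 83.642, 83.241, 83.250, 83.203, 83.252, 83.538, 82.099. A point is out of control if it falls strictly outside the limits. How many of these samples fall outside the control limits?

Compare each point to [82.710, 83.754]: sample 7 = 82.099 < LCL.

1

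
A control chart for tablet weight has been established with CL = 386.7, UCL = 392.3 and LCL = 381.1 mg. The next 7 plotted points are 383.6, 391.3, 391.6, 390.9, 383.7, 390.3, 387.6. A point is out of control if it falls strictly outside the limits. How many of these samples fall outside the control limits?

0

All 7 points lie within [381.1, 392.3].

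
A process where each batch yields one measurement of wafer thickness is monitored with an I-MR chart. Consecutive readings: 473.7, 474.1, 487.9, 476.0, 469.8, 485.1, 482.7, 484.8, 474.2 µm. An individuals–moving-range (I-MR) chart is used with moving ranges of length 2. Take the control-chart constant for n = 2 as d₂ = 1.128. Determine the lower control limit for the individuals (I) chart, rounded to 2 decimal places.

457.86

X̄ = (473.7 + 474.1 + 487.9 + 476.0 + 469.8 + 485.1 + 482.7 + 484.8 + 474.2) / 9 = 478.7000
Moving ranges: 0.4, 13.8, 11.9, 6.2, 15.3, 2.4, 2.1, 10.6; M̄R̄ = 62.7000 / 8 = 7.8375
LCL = X̄ − 3·M̄R̄/d₂ = 478.7000 − 3 × 7.8375 / 1.128 = 457.8556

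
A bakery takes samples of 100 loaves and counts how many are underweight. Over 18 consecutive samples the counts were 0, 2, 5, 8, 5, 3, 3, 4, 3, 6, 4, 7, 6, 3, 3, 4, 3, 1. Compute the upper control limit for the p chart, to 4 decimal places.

p̄ = Σdᵢ / (k·n) = 70 / (18 × 100) = 0.03889
UCL = p̄ + 3·√(p̄(1−p̄)/n) = 0.03889 + 3 × √(0.03889×0.96111/100) = 0.03889 + 3 × 0.01933 = 0.09689

0.0969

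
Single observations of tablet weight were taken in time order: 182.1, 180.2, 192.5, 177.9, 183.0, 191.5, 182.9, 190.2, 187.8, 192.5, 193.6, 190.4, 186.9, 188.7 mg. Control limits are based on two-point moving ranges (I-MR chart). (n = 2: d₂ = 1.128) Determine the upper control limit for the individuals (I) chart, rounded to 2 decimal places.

202.50

X̄ = (182.1 + 180.2 + 192.5 + 177.9 + 183.0 + 191.5 + 182.9 + 190.2 + 187.8 + 192.5 + 193.6 + 190.4 + 186.9 + 188.7) / 14 = 187.1571
Moving ranges: 1.9, 12.3, 14.6, 5.1, 8.5, 8.6, 7.3, 2.4, 4.7, 1.1, 3.2, 3.5, 1.8; M̄R̄ = 75.0000 / 13 = 5.7692
UCL = X̄ + 3·M̄R̄/d₂ = 187.1571 + 3 × 5.7692 / 1.128 = 202.5008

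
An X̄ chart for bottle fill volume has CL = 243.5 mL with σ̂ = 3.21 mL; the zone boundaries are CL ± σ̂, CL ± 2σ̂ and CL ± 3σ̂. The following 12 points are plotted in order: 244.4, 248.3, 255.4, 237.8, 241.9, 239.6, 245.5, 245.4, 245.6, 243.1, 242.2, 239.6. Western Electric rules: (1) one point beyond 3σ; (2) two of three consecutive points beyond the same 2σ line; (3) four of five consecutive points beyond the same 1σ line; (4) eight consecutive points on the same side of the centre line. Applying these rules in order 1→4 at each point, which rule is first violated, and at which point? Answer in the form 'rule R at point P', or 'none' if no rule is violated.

Zone of each point (C = within 1σ̂, B = 1σ̂–2σ̂, A = 2σ̂–3σ̂, * = beyond 3σ̂; sign = side of CL): 1:+C, 2:+B, 3:+*, 4:-B, 5:-C, 6:-B, 7:+C, 8:+C, 9:+C, 10:-C, 11:-C, 12:-B
Rule 1 (one point beyond the 3σ limits) is satisfied at point 3.

rule 1 at point 3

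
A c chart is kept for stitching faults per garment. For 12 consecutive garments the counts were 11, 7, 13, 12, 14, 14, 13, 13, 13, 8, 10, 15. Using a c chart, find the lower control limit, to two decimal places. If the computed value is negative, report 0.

c̄ = (11 + 7 + 13 + 12 + 14 + 14 + 13 + 13 + 13 + 8 + 10 + 15) / 12 = 143 / 12 = 11.9167
LCL = c̄ − 3√c̄ = 11.9167 − 3 × 3.4521 = 1.5605

1.56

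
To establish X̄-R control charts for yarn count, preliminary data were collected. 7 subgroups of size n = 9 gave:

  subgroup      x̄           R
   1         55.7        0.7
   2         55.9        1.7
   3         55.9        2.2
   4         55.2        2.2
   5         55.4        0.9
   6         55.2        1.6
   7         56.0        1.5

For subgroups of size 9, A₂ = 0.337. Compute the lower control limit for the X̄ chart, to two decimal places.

55.09

X̄̄ = (55.7 + 55.9 + 55.9 + 55.2 + 55.4 + 55.2 + 56.0) / 7 = 389.3000 / 7 = 55.6143
R̄ = (0.7 + 1.7 + 2.2 + 2.2 + 0.9 + 1.6 + 1.5) / 7 = 10.8000 / 7 = 1.5429
LCL = X̄̄ − A₂·R̄ = 55.6143 − 0.337 × 1.5429 = 55.0943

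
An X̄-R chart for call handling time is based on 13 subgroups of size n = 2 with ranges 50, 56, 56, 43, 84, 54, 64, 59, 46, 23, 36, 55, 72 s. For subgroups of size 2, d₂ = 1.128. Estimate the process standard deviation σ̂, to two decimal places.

47.60

R̄ = (50 + 56 + 56 + 43 + 84 + 54 + 64 + 59 + 46 + 23 + 36 + 55 + 72) / 13 = 53.6923
σ̂ = R̄ / d₂ = 53.6923 / 1.128 = 47.5996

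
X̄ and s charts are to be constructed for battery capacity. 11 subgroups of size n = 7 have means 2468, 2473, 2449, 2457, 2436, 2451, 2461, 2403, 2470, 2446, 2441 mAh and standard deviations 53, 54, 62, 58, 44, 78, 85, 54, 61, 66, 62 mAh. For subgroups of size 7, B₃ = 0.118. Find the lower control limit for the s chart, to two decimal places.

s̄ = (53 + 54 + 62 + 58 + 44 + 78 + 85 + 54 + 61 + 66 + 62) / 11 = 61.5455
LCL_s = B₃·s̄ = 0.118 × 61.5455 = 7.2624

7.26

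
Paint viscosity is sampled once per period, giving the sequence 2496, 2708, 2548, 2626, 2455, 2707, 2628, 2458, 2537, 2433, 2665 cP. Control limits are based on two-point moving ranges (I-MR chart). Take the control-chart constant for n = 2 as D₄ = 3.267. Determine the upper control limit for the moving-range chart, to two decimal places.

502.14

Moving ranges: 212, 160, 78, 171, 252, 79, 170, 79, 104, 232; M̄R̄ = 1537.0000 / 10 = 153.7000
UCL_MR = D₄·M̄R̄ = 3.267 × 153.7000 = 502.1379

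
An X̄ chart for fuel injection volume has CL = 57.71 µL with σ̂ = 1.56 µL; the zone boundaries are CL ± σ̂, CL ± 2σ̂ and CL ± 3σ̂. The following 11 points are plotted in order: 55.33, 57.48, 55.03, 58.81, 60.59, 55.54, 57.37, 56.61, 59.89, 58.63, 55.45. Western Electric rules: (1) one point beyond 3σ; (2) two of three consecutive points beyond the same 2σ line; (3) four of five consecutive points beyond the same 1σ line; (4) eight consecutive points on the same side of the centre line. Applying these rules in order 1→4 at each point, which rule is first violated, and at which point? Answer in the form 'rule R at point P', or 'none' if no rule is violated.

Zone of each point (C = within 1σ̂, B = 1σ̂–2σ̂, A = 2σ̂–3σ̂, * = beyond 3σ̂; sign = side of CL): 1:-B, 2:-C, 3:-B, 4:+C, 5:+B, 6:-B, 7:-C, 8:-C, 9:+B, 10:+C, 11:-B
No rule fires across all 11 points.

none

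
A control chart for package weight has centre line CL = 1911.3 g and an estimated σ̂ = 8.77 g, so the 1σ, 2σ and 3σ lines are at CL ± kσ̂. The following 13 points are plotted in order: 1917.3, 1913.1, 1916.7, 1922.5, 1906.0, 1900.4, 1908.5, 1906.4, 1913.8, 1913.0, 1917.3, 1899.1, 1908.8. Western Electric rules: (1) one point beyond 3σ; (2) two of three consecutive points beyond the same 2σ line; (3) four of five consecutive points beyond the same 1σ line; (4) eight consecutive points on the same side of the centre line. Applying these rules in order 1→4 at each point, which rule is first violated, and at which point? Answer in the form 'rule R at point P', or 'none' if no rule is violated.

none

Zone of each point (C = within 1σ̂, B = 1σ̂–2σ̂, A = 2σ̂–3σ̂, * = beyond 3σ̂; sign = side of CL): 1:+C, 2:+C, 3:+C, 4:+B, 5:-C, 6:-B, 7:-C, 8:-C, 9:+C, 10:+C, 11:+C, 12:-B, 13:-C
No rule fires across all 13 points.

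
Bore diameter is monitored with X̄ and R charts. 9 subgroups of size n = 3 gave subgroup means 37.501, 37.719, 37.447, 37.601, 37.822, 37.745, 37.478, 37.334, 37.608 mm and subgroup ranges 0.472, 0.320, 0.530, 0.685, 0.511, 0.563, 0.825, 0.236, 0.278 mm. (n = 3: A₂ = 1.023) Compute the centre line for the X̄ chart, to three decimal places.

X̄̄ = (37.501 + 37.719 + 37.447 + 37.601 + 37.822 + 37.745 + 37.478 + 37.334 + 37.608) / 9 = 338.2550 / 9 = 37.5839
CL = X̄̄ = 37.5839

37.584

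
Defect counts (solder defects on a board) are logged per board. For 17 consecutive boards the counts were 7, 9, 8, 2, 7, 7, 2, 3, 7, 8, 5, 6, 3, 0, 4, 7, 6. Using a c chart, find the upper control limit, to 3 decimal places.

c̄ = (7 + 9 + 8 + 2 + 7 + 7 + 2 + 3 + 7 + 8 + 5 + 6 + 3 + 0 + 4 + 7 + 6) / 17 = 91 / 17 = 5.3529
UCL = c̄ + 3√c̄ = 5.3529 + 3 × √5.3529 = 5.3529 + 3 × 2.3136 = 12.2939

12.294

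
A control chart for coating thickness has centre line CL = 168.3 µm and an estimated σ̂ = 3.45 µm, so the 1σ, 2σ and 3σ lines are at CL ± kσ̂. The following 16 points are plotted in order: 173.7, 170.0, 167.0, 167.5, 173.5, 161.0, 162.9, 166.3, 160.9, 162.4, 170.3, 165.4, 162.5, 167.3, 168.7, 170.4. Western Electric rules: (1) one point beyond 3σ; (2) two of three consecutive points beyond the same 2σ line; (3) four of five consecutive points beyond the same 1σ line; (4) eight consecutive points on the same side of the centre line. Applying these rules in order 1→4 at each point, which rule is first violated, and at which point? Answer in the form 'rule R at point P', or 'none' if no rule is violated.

Zone of each point (C = within 1σ̂, B = 1σ̂–2σ̂, A = 2σ̂–3σ̂, * = beyond 3σ̂; sign = side of CL): 1:+B, 2:+C, 3:-C, 4:-C, 5:+B, 6:-A, 7:-B, 8:-C, 9:-A, 10:-B, 11:+C, 12:-C, 13:-B, 14:-C, 15:+C, 16:+C
Rule 3 (four of five consecutive points beyond the same 1σ limit) is satisfied at point 10.

rule 3 at point 10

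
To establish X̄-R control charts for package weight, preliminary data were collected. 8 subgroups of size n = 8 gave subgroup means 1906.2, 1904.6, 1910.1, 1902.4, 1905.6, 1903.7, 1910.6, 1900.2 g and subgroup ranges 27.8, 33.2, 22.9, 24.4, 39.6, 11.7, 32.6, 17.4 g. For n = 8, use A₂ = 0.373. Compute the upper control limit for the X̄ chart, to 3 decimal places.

1915.198

X̄̄ = (1906.2 + 1904.6 + 1910.1 + 1902.4 + 1905.6 + 1903.7 + 1910.6 + 1900.2) / 8 = 15243.4000 / 8 = 1905.4250
R̄ = (27.8 + 33.2 + 22.9 + 24.4 + 39.6 + 11.7 + 32.6 + 17.4) / 8 = 209.6000 / 8 = 26.2000
UCL = X̄̄ + A₂·R̄ = 1905.4250 + 0.373 × 26.2000 = 1915.1976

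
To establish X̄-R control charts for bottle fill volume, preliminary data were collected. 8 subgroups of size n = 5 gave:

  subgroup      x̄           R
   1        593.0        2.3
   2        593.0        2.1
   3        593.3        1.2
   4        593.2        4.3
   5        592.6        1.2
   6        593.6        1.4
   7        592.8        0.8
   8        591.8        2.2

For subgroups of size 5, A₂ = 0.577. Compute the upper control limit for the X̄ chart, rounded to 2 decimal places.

594.03

X̄̄ = (593.0 + 593.0 + 593.3 + 593.2 + 592.6 + 593.6 + 592.8 + 591.8) / 8 = 4743.3000 / 8 = 592.9125
R̄ = (2.3 + 2.1 + 1.2 + 4.3 + 1.2 + 1.4 + 0.8 + 2.2) / 8 = 15.5000 / 8 = 1.9375
UCL = X̄̄ + A₂·R̄ = 592.9125 + 0.577 × 1.9375 = 594.0304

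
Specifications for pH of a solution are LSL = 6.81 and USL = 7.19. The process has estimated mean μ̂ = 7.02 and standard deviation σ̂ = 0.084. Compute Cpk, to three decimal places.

Cpu = (USL − μ̂) / (3σ̂) = (7.19 − 7.02) / (3 × 0.084) = 0.6746; Cpl = (μ̂ − LSL) / (3σ̂) = (7.02 − 6.81) / (3 × 0.084) = 0.8333; Cpk = min(Cpu, Cpl) = 0.6746

0.675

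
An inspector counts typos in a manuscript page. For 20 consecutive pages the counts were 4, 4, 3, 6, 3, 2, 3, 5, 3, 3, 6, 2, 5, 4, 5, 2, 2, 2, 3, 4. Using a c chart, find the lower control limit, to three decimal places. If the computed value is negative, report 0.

0.000

c̄ = (4 + 4 + 3 + 6 + 3 + 2 + 3 + 5 + 3 + 3 + 6 + 2 + 5 + 4 + 5 + 2 + 2 + 2 + 3 + 4) / 20 = 71 / 20 = 3.5500
LCL = c̄ − 3√c̄ = 3.5500 − 3 × 1.8841 = -2.1024 → 0 (cannot be negative)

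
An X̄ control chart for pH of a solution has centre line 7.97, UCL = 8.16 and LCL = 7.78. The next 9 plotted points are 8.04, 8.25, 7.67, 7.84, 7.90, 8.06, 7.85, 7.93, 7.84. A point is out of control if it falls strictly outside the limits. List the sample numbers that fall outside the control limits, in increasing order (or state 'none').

2, 3

Compare each point to [7.78, 8.16]: sample 2 = 8.25 > UCL; sample 3 = 7.67 < LCL.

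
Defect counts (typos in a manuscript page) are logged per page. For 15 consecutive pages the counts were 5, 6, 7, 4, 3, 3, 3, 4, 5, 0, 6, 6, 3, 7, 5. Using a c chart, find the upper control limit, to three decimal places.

c̄ = (5 + 6 + 7 + 4 + 3 + 3 + 3 + 4 + 5 + 0 + 6 + 6 + 3 + 7 + 5) / 15 = 67 / 15 = 4.4667
UCL = c̄ + 3√c̄ = 4.4667 + 3 × √4.4667 = 4.4667 + 3 × 2.1134 = 10.8070

10.807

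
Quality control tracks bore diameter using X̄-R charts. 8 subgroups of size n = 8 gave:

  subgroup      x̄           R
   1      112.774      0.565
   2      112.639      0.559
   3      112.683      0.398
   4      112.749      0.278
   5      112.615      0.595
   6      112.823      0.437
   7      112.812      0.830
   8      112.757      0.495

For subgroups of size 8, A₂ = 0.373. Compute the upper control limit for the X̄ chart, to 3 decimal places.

112.925

X̄̄ = (112.774 + 112.639 + 112.683 + 112.749 + 112.615 + 112.823 + 112.812 + 112.757) / 8 = 901.8520 / 8 = 112.7315
R̄ = (0.565 + 0.559 + 0.398 + 0.278 + 0.595 + 0.437 + 0.830 + 0.495) / 8 = 4.1570 / 8 = 0.5196
UCL = X̄̄ + A₂·R̄ = 112.7315 + 0.373 × 0.5196 = 112.9253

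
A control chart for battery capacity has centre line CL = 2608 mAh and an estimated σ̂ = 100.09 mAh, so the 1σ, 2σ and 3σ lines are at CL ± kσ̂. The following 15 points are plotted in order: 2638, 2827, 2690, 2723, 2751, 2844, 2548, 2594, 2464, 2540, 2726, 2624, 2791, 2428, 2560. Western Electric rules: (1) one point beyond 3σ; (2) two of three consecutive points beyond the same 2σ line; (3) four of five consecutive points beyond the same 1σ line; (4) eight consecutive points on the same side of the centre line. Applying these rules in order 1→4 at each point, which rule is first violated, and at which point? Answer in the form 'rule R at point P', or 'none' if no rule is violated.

Zone of each point (C = within 1σ̂, B = 1σ̂–2σ̂, A = 2σ̂–3σ̂, * = beyond 3σ̂; sign = side of CL): 1:+C, 2:+A, 3:+C, 4:+B, 5:+B, 6:+A, 7:-C, 8:-C, 9:-B, 10:-C, 11:+B, 12:+C, 13:+B, 14:-B, 15:-C
Rule 3 (four of five consecutive points beyond the same 1σ limit) is satisfied at point 6.

rule 3 at point 6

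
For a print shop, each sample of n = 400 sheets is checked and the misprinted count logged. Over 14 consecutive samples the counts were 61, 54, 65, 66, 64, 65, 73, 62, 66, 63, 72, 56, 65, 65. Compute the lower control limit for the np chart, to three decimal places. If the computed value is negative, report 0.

42.065

p̄ = Σdᵢ / (k·n) = 897 / (14 × 400) = 0.16018
LCL = np̄ − 3·√(np̄(1−p̄)) = 64.0714 − 3 × 7.3354 = 42.0651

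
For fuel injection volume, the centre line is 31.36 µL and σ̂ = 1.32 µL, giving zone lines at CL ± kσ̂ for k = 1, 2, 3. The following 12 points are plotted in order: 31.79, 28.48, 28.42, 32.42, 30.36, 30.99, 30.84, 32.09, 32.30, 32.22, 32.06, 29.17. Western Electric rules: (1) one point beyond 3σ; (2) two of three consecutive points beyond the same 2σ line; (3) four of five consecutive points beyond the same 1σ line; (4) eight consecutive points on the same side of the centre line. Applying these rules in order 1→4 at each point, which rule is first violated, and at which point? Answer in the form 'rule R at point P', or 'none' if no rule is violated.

rule 2 at point 3

Zone of each point (C = within 1σ̂, B = 1σ̂–2σ̂, A = 2σ̂–3σ̂, * = beyond 3σ̂; sign = side of CL): 1:+C, 2:-A, 3:-A, 4:+C, 5:-C, 6:-C, 7:-C, 8:+C, 9:+C, 10:+C, 11:+C, 12:-B
Rule 2 (two of three consecutive points beyond the same 2σ limit) is satisfied at point 3.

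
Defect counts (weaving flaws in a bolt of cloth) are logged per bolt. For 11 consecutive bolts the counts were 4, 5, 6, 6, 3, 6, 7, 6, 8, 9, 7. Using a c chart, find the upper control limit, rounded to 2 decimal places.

c̄ = (4 + 5 + 6 + 6 + 3 + 6 + 7 + 6 + 8 + 9 + 7) / 11 = 67 / 11 = 6.0909
UCL = c̄ + 3√c̄ = 6.0909 + 3 × √6.0909 = 6.0909 + 3 × 2.4680 = 13.4948

13.49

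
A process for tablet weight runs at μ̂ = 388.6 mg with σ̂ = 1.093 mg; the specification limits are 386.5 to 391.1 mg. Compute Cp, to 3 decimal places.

Cp = (USL − LSL) / (6σ̂) = (391.1 − 386.5) / (6 × 1.093) = 4.6000 / 6.5580 = 0.7014

0.701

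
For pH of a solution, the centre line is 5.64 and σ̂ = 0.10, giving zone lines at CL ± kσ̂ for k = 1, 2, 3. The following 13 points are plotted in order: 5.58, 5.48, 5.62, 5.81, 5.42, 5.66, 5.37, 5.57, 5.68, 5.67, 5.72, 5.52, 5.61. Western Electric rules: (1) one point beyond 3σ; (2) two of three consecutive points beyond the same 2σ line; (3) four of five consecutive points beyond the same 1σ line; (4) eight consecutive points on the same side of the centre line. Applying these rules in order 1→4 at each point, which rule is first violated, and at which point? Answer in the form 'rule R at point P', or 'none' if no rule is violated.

rule 2 at point 7

Zone of each point (C = within 1σ̂, B = 1σ̂–2σ̂, A = 2σ̂–3σ̂, * = beyond 3σ̂; sign = side of CL): 1:-C, 2:-B, 3:-C, 4:+B, 5:-A, 6:+C, 7:-A, 8:-C, 9:+C, 10:+C, 11:+C, 12:-B, 13:-C
Rule 2 (two of three consecutive points beyond the same 2σ limit) is satisfied at point 7.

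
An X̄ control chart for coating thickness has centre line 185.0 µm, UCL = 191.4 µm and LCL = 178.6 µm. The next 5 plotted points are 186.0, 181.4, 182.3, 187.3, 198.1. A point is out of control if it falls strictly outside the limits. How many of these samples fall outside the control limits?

1

Compare each point to [178.6, 191.4]: sample 5 = 198.1 > UCL.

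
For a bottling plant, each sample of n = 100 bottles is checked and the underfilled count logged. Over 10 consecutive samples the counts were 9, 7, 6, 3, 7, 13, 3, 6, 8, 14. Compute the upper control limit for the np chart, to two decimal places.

p̄ = Σdᵢ / (k·n) = 76 / (10 × 100) = 0.07600
UCL = np̄ + 3·√(np̄(1−p̄)) = 7.6000 + 3 × √(7.6000×0.92400) = 7.6000 + 3 × 2.6500 = 15.5499

15.55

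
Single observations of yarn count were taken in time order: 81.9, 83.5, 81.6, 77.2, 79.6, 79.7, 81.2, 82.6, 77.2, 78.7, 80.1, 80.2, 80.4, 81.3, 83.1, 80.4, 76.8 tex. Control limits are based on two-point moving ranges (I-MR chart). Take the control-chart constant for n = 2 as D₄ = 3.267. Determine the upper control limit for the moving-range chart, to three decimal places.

Moving ranges: 1.6, 1.9, 4.4, 2.4, 0.1, 1.5, 1.4, 5.4, 1.5, 1.4, 0.1, 0.2, 0.9, 1.8, 2.7, 3.6; M̄R̄ = 30.9000 / 16 = 1.9313
UCL_MR = D₄·M̄R̄ = 3.267 × 1.9313 = 6.3094

6.309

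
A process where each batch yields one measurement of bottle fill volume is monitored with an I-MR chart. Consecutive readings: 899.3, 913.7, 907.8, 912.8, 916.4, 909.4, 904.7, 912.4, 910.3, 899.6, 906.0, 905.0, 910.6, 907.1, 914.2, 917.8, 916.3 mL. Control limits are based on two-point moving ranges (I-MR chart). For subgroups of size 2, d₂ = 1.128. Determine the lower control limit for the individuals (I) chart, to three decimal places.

894.685

X̄ = (899.3 + 913.7 + 907.8 + 912.8 + 916.4 + 909.4 + 904.7 + 912.4 + 910.3 + 899.6 + 906.0 + 905.0 + 910.6 + 907.1 + 914.2 + 917.8 + 916.3) / 17 = 909.6118
Moving ranges: 14.4, 5.9, 5.0, 3.6, 7.0, 4.7, 7.7, 2.1, 10.7, 6.4, 1.0, 5.6, 3.5, 7.1, 3.6, 1.5; M̄R̄ = 89.8000 / 16 = 5.6125
LCL = X̄ − 3·M̄R̄/d₂ = 909.6118 − 3 × 5.6125 / 1.128 = 894.6849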